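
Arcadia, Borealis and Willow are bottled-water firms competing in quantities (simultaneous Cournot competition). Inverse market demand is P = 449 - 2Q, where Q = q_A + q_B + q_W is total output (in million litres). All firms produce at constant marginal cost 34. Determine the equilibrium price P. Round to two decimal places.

137.75

Each firm earns π_i = (449 - 2Q)q_i - 34q_i.
Setting ∂π_i/∂q_i = 0 with rivals' quantities fixed: 415 - 4q_i - 2·Σ_{j≠i} q_j = 0.
By symmetry each firm produces the same amount; substituting Σ_{j≠i} q_j = 2q_i yields q_i = 415/8.
Total output Q = 1245/8, so price P = 449 - 2·(1245/8) = 551/4.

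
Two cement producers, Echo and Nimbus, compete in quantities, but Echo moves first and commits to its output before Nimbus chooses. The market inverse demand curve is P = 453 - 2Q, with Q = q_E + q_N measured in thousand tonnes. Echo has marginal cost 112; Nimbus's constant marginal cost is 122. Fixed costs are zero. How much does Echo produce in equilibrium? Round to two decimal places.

87.75

Solve by backward induction. Given q_E, the follower Nimbus maximises π_N = (453 - 2q_E - 2q_N)q_N - 122q_N.
Follower FOC: 331 - 2q_E - 4q_N = 0, so q_N(q_E) = (331 - 2q_E)/4.
The leader anticipates this reaction. Substituting into P = 453 - 2Q gives P = 575/2 - q_E, so π_E = (575/2 - q_E)q_E - 112q_E.
Leader FOC: 351/2 - 2q_E = 0, so q_E = 351/4.
Then q_N = (331 - 2·(351/4))/4 = 311/8.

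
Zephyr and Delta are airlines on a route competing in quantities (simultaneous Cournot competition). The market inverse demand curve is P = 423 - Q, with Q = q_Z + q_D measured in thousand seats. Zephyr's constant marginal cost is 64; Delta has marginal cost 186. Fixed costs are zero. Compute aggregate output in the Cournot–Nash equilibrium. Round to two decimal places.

Zephyr's profit: π_Z = (423 - Q)q_Z - (64q_Z). Setting ∂π_Z/∂q_Z = 0: 359 - 2q_Z - (q_D) = 0.
Delta's first-order condition: 237 - 2q_D - (q_Z) = 0.
So q_Z = (359 - q_D)/2 and q_D = (237 - q_Z)/2.
Solving the pair: q_Z = 481/3, q_D = 115/3.
Total output Q = 481/3 + 115/3 = 596/3.

198.67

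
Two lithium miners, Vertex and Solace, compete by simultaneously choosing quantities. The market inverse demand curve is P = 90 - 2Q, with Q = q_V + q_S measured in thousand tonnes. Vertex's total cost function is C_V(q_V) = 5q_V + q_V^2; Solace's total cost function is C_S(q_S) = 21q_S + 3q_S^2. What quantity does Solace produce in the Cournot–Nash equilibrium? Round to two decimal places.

Vertex's profit: π_V = (90 - 2Q)q_V - (5q_V + q_V²). Setting ∂π_V/∂q_V = 0: 85 - 6q_V - 2(q_S) = 0.
Solace's first-order condition: 69 - 10q_S - 2(q_V) = 0.
So q_V = (85 - 2q_S)/6 and q_S = (69 - 2q_V)/10.
Solving the pair: q_V = 89/7, q_S = 61/14.

4.36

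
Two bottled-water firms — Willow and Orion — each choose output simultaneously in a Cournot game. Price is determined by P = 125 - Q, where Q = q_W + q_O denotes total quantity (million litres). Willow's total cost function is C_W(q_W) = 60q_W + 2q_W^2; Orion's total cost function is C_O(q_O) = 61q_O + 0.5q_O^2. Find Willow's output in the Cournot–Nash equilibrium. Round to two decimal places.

Willow's profit: π_W = (125 - Q)q_W - (60q_W + 2q_W²). Setting ∂π_W/∂q_W = 0: 65 - 6q_W - (q_O) = 0.
Orion's first-order condition: 64 - 3q_O - (q_W) = 0.
Rearranging gives the reaction functions q_W = (65 - q_O)/6 and q_O = (64 - q_W)/3.
Solving the pair: q_W = 131/17, q_O = 319/17.

7.71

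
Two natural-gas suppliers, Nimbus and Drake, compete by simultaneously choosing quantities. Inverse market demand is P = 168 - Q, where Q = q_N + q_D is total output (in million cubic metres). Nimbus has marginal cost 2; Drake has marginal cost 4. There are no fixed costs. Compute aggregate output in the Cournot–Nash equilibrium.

Nimbus's profit: π_N = (168 - Q)q_N - (2q_N). Setting ∂π_N/∂q_N = 0: 166 - 2q_N - (q_D) = 0.
Drake's profit: π_D = (168 - Q)q_D - (4q_D). Setting ∂π_D/∂q_D = 0: 164 - 2q_D - (q_N) = 0.
Rearranging gives the reaction functions q_N = (166 - q_D)/2 and q_D = (164 - q_N)/2.
Substituting one into the other gives q_N = 56 and q_D = 54.
Total output Q = 56 + 54 = 110.

110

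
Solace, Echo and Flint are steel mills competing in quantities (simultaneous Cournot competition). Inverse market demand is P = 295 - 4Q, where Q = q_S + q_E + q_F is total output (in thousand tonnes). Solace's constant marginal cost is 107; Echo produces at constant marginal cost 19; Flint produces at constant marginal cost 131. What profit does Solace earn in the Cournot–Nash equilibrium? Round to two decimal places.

240.25

Solace's profit: π_S = (295 - 4Q)q_S - (107q_S). Setting ∂π_S/∂q_S = 0: 188 - 8q_S - 4(q_E + q_F) = 0.
Echo's profit: π_E = (295 - 4Q)q_E - (19q_E). Setting ∂π_E/∂q_E = 0: 276 - 8q_E - 4(q_S + q_F) = 0.
Flint's profit: π_F = (295 - 4Q)q_F - (131q_F). Setting ∂π_F/∂q_F = 0: 164 - 8q_F - 4(q_S + q_E) = 0.
Summing all 3 equations gives 628 − 16Q = 0, hence Q = 157/4.
Back-substituting: q_S = (188 − 157)/4 = 31/4, q_E = (276 − 157)/4 = 119/4, q_F = (164 − 157)/4 = 7/4.
Price P = 295 - 4·(157/4) = 138.
Solace's profit: (138 - 107)·(31/4) = 961/4.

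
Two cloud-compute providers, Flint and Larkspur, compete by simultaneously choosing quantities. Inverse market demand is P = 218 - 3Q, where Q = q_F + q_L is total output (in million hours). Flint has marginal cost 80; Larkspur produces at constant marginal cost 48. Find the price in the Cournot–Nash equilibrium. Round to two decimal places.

Flint's profit: π_F = (218 - 3Q)q_F - (80q_F). Setting ∂π_F/∂q_F = 0: 138 - 6q_F - 3(q_L) = 0.
Larkspur's first-order condition: 170 - 6q_L - 3(q_F) = 0.
Rearranging gives the reaction functions q_F = (138 - 3q_L)/6 and q_L = (170 - 3q_F)/6.
Solving the pair: q_F = 106/9, q_L = 202/9.
Total output Q = 308/9, so price P = 218 - 3·(308/9) = 346/3.

115.33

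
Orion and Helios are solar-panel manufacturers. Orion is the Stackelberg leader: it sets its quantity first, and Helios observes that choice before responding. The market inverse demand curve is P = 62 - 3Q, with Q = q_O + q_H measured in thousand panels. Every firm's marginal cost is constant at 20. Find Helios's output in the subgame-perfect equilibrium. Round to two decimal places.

3.50

The follower Helios best-responds to any q_O: π_H = (62 - 3Q)q_H - 20q_H.
Follower FOC: 42 - 3q_O - 6q_H = 0, so q_H(q_O) = (42 - 3q_O)/6.
The leader anticipates this reaction. Substituting into P = 62 - 3Q gives P = 41 - (3/2)q_O, so π_O = (41 - (3/2)q_O)q_O - 20q_O.
The leader's first-order condition 21 - 3q_O = 0 yields q_O = 7.
Then q_H = (42 - 3·7)/6 = 7/2.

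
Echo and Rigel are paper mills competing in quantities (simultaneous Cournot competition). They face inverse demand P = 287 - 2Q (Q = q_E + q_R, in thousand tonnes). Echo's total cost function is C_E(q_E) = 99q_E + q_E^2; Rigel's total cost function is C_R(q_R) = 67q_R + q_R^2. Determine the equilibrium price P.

Echo's profit: π_E = (287 - 2Q)q_E - (99q_E + q_E²). Setting ∂π_E/∂q_E = 0: 188 - 6q_E - 2(q_R) = 0.
Rigel's first-order condition: 220 - 6q_R - 2(q_E) = 0.
Best responses: q_E = (188 - 2q_R)/6, q_R = (220 - 2q_E)/6.
Solving the pair: q_E = 43/2, q_R = 59/2.
Total output Q = 51, so price P = 287 - 2·51 = 185.

185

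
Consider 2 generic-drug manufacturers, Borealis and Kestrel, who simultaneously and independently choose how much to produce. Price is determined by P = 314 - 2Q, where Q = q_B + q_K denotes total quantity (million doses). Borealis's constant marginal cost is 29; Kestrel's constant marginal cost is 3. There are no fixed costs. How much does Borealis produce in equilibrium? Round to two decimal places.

Borealis's profit: π_B = (314 - 2Q)q_B - (29q_B). Setting ∂π_B/∂q_B = 0: 285 - 4q_B - 2(q_K) = 0.
Kestrel's profit: π_K = (314 - 2Q)q_K - (3q_K). Setting ∂π_K/∂q_K = 0: 311 - 4q_K - 2(q_B) = 0.
So q_B = (285 - 2q_K)/4 and q_K = (311 - 2q_B)/4.
Solving the pair: q_B = 259/6, q_K = 337/6.

43.17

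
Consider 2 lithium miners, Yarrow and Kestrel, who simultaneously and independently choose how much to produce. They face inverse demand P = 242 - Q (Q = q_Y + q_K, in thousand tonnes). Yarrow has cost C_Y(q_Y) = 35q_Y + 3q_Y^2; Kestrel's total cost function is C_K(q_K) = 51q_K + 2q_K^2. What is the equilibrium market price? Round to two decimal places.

Yarrow's profit: π_Y = (242 - Q)q_Y - (35q_Y + 3q_Y²). Setting ∂π_Y/∂q_Y = 0: 207 - 8q_Y - (q_K) = 0.
Kestrel's profit: π_K = (242 - Q)q_K - (51q_K + 2q_K²). Setting ∂π_K/∂q_K = 0: 191 - 6q_K - (q_Y) = 0.
So q_Y = (207 - q_K)/8 and q_K = (191 - q_Y)/6.
Solving the pair: q_Y = 1051/47, q_K = 1321/47.
Total output Q = 50.4681, so price P = 242 - 50.4681 = 191.5319.

191.53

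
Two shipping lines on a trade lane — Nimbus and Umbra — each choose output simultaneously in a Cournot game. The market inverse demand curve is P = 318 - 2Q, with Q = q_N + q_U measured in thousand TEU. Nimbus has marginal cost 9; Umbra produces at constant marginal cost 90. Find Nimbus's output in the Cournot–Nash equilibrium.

Nimbus's profit: π_N = (318 - 2Q)q_N - (9q_N). Setting ∂π_N/∂q_N = 0: 309 - 4q_N - 2(q_U) = 0.
Umbra's profit: π_U = (318 - 2Q)q_U - (90q_U). Setting ∂π_U/∂q_U = 0: 228 - 4q_U - 2(q_N) = 0.
Rearranging gives the reaction functions q_N = (309 - 2q_U)/4 and q_U = (228 - 2q_N)/4.
Solving the pair: q_N = 65, q_U = 49/2.

65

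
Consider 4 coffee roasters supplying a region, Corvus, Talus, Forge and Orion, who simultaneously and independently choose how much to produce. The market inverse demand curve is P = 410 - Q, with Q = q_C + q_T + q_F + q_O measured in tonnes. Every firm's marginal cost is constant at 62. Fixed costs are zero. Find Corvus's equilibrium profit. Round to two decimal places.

4844.16

Each firm earns π_i = (410 - Q)q_i - 62q_i.
First-order condition (treating rivals' output as given): 348 - 2q_i - Σ_{j≠i} q_j = 0.
With identical firms every q_j equals q_i, so Σ_{j≠i} q_j = 3q_i and 348 = 5q_i, giving q_i = 348/5.
Price P = 410 - 1392/5 = 658/5.
Corvus's profit: (658/5 - 62)·(348/5) = 4844.1600.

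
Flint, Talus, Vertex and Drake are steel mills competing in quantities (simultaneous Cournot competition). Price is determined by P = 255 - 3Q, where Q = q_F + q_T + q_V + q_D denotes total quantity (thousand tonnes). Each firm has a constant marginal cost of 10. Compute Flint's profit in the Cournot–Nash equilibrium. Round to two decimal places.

800.33

Each firm earns π_i = (255 - 3Q)q_i - 10q_i.
First-order condition (treating rivals' output as given): 245 - 6q_i - 3·Σ_{j≠i} q_j = 0.
By symmetry each firm produces the same amount; substituting Σ_{j≠i} q_j = 3q_i yields q_i = 245/15 = 49/3.
Price P = 255 - 3·(196/3) = 59.
Flint's profit: (59 - 10)·(49/3) = 800.3333.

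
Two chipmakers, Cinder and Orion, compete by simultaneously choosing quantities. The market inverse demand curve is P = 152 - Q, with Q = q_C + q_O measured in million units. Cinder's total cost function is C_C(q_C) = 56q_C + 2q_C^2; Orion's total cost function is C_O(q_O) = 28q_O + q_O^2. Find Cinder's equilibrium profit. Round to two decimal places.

383.36

Cinder's profit: π_C = (152 - Q)q_C - (56q_C + 2q_C²). Setting ∂π_C/∂q_C = 0: 96 - 6q_C - (q_O) = 0.
Orion's profit: π_O = (152 - Q)q_O - (28q_O + q_O²). Setting ∂π_O/∂q_O = 0: 124 - 4q_O - (q_C) = 0.
So q_C = (96 - q_O)/6 and q_O = (124 - q_C)/4.
Solving the pair: q_C = 260/23, q_O = 648/23.
Price P = 152 - 908/23 = 112.5217.
Cinder's profit: 112.5217·(260/23) - 56·(260/23) - 2(260/23)² = 383.3648.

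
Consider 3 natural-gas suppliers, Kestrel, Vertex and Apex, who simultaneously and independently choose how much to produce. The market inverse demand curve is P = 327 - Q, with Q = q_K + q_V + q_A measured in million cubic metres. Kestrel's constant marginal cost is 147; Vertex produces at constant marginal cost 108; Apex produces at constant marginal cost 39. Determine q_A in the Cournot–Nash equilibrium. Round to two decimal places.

116.25

Kestrel's profit: π_K = (327 - Q)q_K - (147q_K). Setting ∂π_K/∂q_K = 0: 180 - 2q_K - (q_V + q_A) = 0.
Vertex's profit: π_V = (327 - Q)q_V - (108q_V). Setting ∂π_V/∂q_V = 0: 219 - 2q_V - (q_K + q_A) = 0.
Apex's first-order condition: 288 - 2q_A - (q_K + q_V) = 0.
Adding the 3 first-order conditions: 687 − 4Q = 0, so Q = 687/4.
Back-substituting: q_K = (180 − 687/4) = 33/4, q_V = (219 − 687/4) = 189/4, q_A = (288 − 687/4) = 465/4.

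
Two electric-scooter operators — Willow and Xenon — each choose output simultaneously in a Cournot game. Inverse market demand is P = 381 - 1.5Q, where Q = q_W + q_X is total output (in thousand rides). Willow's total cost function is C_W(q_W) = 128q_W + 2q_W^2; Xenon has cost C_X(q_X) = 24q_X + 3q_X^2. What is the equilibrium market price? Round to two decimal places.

285.67

Willow's profit: π_W = (381 - 1.5Q)q_W - (128q_W + 2q_W²). Setting ∂π_W/∂q_W = 0: 253 - 7q_W - (3/2)(q_X) = 0.
Xenon's first-order condition: 357 - 9q_X - (3/2)(q_W) = 0.
Rearranging gives the reaction functions q_W = (253 - (3/2)q_X)/7 and q_X = (357 - (3/2)q_W)/9.
Solving the pair: q_W = 86/3, q_X = 314/9.
Total output Q = 572/9, so price P = 381 - (3/2)·(572/9) = 857/3.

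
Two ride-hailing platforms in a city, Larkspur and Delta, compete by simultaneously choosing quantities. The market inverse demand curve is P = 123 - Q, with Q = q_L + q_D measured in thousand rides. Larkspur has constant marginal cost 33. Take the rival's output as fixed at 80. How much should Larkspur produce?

With the rival's output fixed at 80, Larkspur's profit is π_L = (123 - 80 - q_L)q_L - (33q_L) = (43 - q_L)q_L - (33q_L).
∂π_L/∂q_L = 10 - 2q_L = 0, so q_L = 5.

5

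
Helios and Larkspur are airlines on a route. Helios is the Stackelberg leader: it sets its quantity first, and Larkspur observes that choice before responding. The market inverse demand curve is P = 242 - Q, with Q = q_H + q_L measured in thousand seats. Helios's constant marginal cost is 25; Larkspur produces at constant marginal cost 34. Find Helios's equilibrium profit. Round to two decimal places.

6384.50

The follower Larkspur best-responds to any q_H: π_L = (242 - Q)q_L - 34q_L.
Follower FOC: 208 - q_H - 2q_L = 0, so q_L(q_H) = (208 - q_H)/2.
The leader anticipates this reaction. Substituting into P = 242 - Q gives P = 138 - (1/2)q_H, so π_H = (138 - (1/2)q_H)q_H - 25q_H.
Maximising: ∂π_H/∂q_H = 113 - q_H = 0, giving q_H = 113.
Then q_L = (208 - 113)/2 = 95/2.
Price P = 242 - 321/2 = 163/2.
Helios's profit: (163/2 - 25)·113 = 6384.5000.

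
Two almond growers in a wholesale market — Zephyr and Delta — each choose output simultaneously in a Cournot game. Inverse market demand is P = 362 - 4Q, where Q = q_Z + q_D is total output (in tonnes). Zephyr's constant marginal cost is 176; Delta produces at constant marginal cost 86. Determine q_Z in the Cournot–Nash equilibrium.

8

Zephyr's profit: π_Z = (362 - 4Q)q_Z - (176q_Z). Setting ∂π_Z/∂q_Z = 0: 186 - 8q_Z - 4(q_D) = 0.
Delta's profit: π_D = (362 - 4Q)q_D - (86q_D). Setting ∂π_D/∂q_D = 0: 276 - 8q_D - 4(q_Z) = 0.
Rearranging gives the reaction functions q_Z = (186 - 4q_D)/8 and q_D = (276 - 4q_Z)/8.
Solving the pair: q_Z = 8, q_D = 61/2.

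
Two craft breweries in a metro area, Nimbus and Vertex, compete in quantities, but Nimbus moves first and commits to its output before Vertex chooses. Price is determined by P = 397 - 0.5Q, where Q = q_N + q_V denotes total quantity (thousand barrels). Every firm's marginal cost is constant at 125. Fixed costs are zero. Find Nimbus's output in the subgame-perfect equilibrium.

272

The follower Vertex best-responds to any q_N: π_V = (397 - 0.5Q)q_V - 125q_V.
Follower FOC: 272 - (1/2)q_N - q_V = 0, so q_V(q_N) = (272 - (1/2)q_N).
Nimbus substitutes q_V(q_N) into its own profit: π_N = q_N(397 - (1/2)q_N - (272 - (1/2)q_N)/2) - 125q_N = (261 - (1/4)q_N)q_N - 125q_N.
Maximising: ∂π_N/∂q_N = 136 - (1/2)q_N = 0, giving q_N = 272.
Then q_V = (272 - (1/2)·272) = 136.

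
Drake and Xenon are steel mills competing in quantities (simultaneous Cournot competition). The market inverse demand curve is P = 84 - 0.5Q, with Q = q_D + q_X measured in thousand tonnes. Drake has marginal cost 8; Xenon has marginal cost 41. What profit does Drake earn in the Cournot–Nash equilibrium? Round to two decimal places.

Drake's profit: π_D = (84 - 0.5Q)q_D - (8q_D). Setting ∂π_D/∂q_D = 0: 76 - q_D - (1/2)(q_X) = 0.
Xenon's profit: π_X = (84 - 0.5Q)q_X - (41q_X). Setting ∂π_X/∂q_X = 0: 43 - q_X - (1/2)(q_D) = 0.
Best responses: q_D = (76 - (1/2)q_X), q_X = (43 - (1/2)q_D).
Substituting one into the other gives q_D = 218/3 and q_X = 20/3.
Price P = 84 - (1/2)·(238/3) = 133/3.
Drake's profit: (133/3 - 8)·(218/3) = 2640.2222.

2640.22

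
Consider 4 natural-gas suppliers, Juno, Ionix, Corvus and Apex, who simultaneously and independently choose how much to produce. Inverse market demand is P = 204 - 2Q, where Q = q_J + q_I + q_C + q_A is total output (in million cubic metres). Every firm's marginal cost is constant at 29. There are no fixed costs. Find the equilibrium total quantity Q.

A representative firm's profit is π_i = q_i(204 - 2Q) - 29q_i.
Setting ∂π_i/∂q_i = 0 with rivals' quantities fixed: 175 - 4q_i - 2·Σ_{j≠i} q_j = 0.
With identical firms every q_j equals q_i, so Σ_{j≠i} q_j = 3q_i and 175 = 10q_i, giving q_i = 35/2.
Total output Q = 35/2 + 35/2 + 35/2 + 35/2 = 70.

70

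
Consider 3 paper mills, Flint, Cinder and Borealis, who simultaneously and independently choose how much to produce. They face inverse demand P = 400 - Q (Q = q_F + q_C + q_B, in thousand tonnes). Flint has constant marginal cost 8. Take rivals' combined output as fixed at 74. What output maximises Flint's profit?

With rivals' combined output fixed at 74, Flint's profit is π_F = (400 - 74 - q_F)q_F - (8q_F) = (326 - q_F)q_F - (8q_F).
∂π_F/∂q_F = 318 - 2q_F = 0, so q_F = 159.

159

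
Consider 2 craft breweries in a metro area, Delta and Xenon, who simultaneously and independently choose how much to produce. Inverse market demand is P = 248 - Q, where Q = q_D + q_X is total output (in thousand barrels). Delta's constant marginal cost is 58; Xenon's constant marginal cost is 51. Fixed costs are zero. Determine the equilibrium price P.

119

Delta's profit: π_D = (248 - Q)q_D - (58q_D). Setting ∂π_D/∂q_D = 0: 190 - 2q_D - (q_X) = 0.
Xenon's first-order condition: 197 - 2q_X - (q_D) = 0.
Best responses: q_D = (190 - q_X)/2, q_X = (197 - q_D)/2.
Substituting one into the other gives q_D = 61 and q_X = 68.
Total output Q = 129, so price P = 248 - 129 = 119.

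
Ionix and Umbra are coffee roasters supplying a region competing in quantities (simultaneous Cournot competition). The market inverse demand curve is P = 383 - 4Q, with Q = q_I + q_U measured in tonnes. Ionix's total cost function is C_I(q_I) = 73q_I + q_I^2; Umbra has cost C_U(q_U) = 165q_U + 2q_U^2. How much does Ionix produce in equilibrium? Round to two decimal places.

Ionix's profit: π_I = (383 - 4Q)q_I - (73q_I + q_I²). Setting ∂π_I/∂q_I = 0: 310 - 10q_I - 4(q_U) = 0.
Umbra's first-order condition: 218 - 12q_U - 4(q_I) = 0.
Rearranging gives the reaction functions q_I = (310 - 4q_U)/10 and q_U = (218 - 4q_I)/12.
Substituting one into the other gives q_I = 356/13 and q_U = 235/26.

27.38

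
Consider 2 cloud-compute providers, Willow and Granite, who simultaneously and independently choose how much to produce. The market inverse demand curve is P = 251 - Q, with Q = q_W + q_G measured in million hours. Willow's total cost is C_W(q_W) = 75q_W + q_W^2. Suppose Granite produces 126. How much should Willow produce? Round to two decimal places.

With the rival's output fixed at 126, Willow's profit is π_W = (251 - 126 - q_W)q_W - (75q_W + q_W²) = (125 - q_W)q_W - (75q_W + q_W²).
∂π_W/∂q_W = 50 - 4q_W = 0, so q_W = 25/2.

12.50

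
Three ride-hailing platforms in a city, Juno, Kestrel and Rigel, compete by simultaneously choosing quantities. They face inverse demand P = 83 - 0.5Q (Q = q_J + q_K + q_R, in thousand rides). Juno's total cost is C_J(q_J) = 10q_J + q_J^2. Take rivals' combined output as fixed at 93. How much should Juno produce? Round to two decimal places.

With rivals' combined output fixed at 93, Juno's profit is π_J = (83 - (1/2)·93 - (1/2)q_J)q_J - (10q_J + q_J²) = (73/2 - (1/2)q_J)q_J - (10q_J + q_J²).
∂π_J/∂q_J = 53/2 - 3q_J = 0, so q_J = 53/6.

8.83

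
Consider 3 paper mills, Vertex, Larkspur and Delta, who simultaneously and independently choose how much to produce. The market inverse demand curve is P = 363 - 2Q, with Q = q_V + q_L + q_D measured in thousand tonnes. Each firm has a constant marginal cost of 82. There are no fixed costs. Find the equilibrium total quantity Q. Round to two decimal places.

105.38

Each firm earns π_i = (363 - 2Q)q_i - 82q_i.
Setting ∂π_i/∂q_i = 0 with rivals' quantities fixed: 281 - 4q_i - 2·Σ_{j≠i} q_j = 0.
With identical firms every q_j equals q_i, so Σ_{j≠i} q_j = 2q_i and 281 = 8q_i, giving q_i = 281/8.
Total output Q = 281/8 + 281/8 + 281/8 = 843/8.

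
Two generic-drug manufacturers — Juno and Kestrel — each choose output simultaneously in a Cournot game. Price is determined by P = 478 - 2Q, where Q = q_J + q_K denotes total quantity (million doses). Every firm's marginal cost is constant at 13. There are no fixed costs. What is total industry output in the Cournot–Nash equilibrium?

155

Each firm earns π_i = (478 - 2Q)q_i - 13q_i.
First-order condition (treating rivals' output as given): 465 - 4q_i - 2q_j = 0.
By symmetry each firm produces the same amount; substituting q_j = q_i yields q_i = 465/6 = 155/2.
Total output Q = 155/2 + 155/2 = 155.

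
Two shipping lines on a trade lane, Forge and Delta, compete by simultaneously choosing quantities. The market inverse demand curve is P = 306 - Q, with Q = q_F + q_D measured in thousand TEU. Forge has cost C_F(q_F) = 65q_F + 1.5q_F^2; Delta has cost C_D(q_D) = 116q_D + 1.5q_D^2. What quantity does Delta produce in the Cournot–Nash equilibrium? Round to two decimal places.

29.54

Forge's profit: π_F = (306 - Q)q_F - (65q_F + (3/2)q_F²). Setting ∂π_F/∂q_F = 0: 241 - 5q_F - (q_D) = 0.
Delta's profit: π_D = (306 - Q)q_D - (116q_D + (3/2)q_D²). Setting ∂π_D/∂q_D = 0: 190 - 5q_D - (q_F) = 0.
So q_F = (241 - q_D)/5 and q_D = (190 - q_F)/5.
Solving the pair: q_F = 1015/24, q_D = 709/24.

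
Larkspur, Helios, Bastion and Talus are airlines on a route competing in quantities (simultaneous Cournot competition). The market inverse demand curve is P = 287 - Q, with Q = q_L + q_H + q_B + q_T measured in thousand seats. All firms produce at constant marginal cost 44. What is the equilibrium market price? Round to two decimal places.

92.60

A representative firm's profit is π_i = q_i(287 - Q) - 44q_i.
First-order condition (treating rivals' output as given): 243 - 2q_i - Σ_{j≠i} q_j = 0.
By symmetry each firm produces the same amount; substituting Σ_{j≠i} q_j = 3q_i yields q_i = 243/5.
Total output Q = 972/5, so price P = 287 - 972/5 = 463/5.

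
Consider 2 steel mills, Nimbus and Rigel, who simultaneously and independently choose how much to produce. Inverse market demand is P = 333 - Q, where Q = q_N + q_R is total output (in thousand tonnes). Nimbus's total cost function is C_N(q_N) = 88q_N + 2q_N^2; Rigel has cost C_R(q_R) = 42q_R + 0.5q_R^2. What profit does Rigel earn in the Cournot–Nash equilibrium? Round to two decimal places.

11693.78

Nimbus's profit: π_N = (333 - Q)q_N - (88q_N + 2q_N²). Setting ∂π_N/∂q_N = 0: 245 - 6q_N - (q_R) = 0.
Rigel's profit: π_R = (333 - Q)q_R - (42q_R + (1/2)q_R²). Setting ∂π_R/∂q_R = 0: 291 - 3q_R - (q_N) = 0.
Rearranging gives the reaction functions q_N = (245 - q_R)/6 and q_R = (291 - q_N)/3.
Solving the pair: q_N = 444/17, q_R = 1501/17.
Price P = 333 - 1945/17 = 218.5882.
Rigel's profit: 218.5882·(1501/17) - 42·(1501/17) - (1/2)(1501/17)² = 11693.7768.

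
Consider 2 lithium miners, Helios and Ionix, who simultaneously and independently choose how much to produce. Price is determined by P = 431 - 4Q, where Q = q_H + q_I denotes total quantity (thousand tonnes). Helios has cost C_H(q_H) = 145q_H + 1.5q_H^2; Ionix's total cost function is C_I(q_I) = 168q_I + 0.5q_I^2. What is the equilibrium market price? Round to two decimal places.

273.36

Helios's profit: π_H = (431 - 4Q)q_H - (145q_H + (3/2)q_H²). Setting ∂π_H/∂q_H = 0: 286 - 11q_H - 4(q_I) = 0.
Ionix's first-order condition: 263 - 9q_I - 4(q_H) = 0.
Best responses: q_H = (286 - 4q_I)/11, q_I = (263 - 4q_H)/9.
Substituting one into the other gives q_H = 1522/83 and q_I = 1749/83.
Total output Q = 39.4096, so price P = 431 - 4·39.4096 = 273.3614.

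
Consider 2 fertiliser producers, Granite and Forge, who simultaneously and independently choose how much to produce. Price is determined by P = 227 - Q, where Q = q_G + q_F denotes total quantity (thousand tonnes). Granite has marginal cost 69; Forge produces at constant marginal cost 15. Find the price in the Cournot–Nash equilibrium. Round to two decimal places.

Granite's profit: π_G = (227 - Q)q_G - (69q_G). Setting ∂π_G/∂q_G = 0: 158 - 2q_G - (q_F) = 0.
Forge's first-order condition: 212 - 2q_F - (q_G) = 0.
Rearranging gives the reaction functions q_G = (158 - q_F)/2 and q_F = (212 - q_G)/2.
Substituting one into the other gives q_G = 104/3 and q_F = 266/3.
Total output Q = 370/3, so price P = 227 - 370/3 = 311/3.

103.67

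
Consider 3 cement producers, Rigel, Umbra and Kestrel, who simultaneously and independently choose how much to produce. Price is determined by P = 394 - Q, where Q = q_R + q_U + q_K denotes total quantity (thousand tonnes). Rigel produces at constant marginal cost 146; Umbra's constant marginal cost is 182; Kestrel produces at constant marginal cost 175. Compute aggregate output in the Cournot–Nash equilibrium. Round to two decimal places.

Rigel's profit: π_R = (394 - Q)q_R - (146q_R). Setting ∂π_R/∂q_R = 0: 248 - 2q_R - (q_U + q_K) = 0.
Umbra's first-order condition: 212 - 2q_U - (q_R + q_K) = 0.
Kestrel's profit: π_K = (394 - Q)q_K - (175q_K). Setting ∂π_K/∂q_K = 0: 219 - 2q_K - (q_R + q_U) = 0.
Adding the 3 conditions: 679 − 2Q − 2Q = 0, i.e. Q = 679/4.
Back-substituting: q_R = (248 − 679/4) = 313/4, q_U = (212 − 679/4) = 169/4, q_K = (219 − 679/4) = 197/4.
Total output Q = 313/4 + 169/4 + 197/4 = 679/4.

169.75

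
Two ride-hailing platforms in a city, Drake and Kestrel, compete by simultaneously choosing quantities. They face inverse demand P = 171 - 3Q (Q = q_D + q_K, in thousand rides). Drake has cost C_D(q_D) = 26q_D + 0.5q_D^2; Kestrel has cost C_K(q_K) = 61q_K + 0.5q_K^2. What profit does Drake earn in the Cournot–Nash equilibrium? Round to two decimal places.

1026.43

Drake's profit: π_D = (171 - 3Q)q_D - (26q_D + (1/2)q_D²). Setting ∂π_D/∂q_D = 0: 145 - 7q_D - 3(q_K) = 0.
Kestrel's first-order condition: 110 - 7q_K - 3(q_D) = 0.
So q_D = (145 - 3q_K)/7 and q_K = (110 - 3q_D)/7.
Substituting one into the other gives q_D = 137/8 and q_K = 67/8.
Price P = 171 - 3·(51/2) = 189/2.
Drake's profit: (189/2)·(137/8) - 26·(137/8) - (1/2)(137/8)² = 1026.4297.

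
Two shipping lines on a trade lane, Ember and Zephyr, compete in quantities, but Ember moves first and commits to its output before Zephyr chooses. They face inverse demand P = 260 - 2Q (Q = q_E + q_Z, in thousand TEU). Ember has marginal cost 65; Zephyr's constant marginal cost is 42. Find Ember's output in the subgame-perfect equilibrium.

The follower Zephyr best-responds to any q_E: π_Z = (260 - 2Q)q_Z - 42q_Z.
∂π_Z/∂q_Z = 218 - 2q_E - 4q_Z = 0 gives the reaction function q_Z = (218 - 2q_E)/4.
The leader anticipates this reaction. Substituting into P = 260 - 2Q gives P = 151 - q_E, so π_E = (151 - q_E)q_E - 65q_E.
The leader's first-order condition 86 - 2q_E = 0 yields q_E = 43.
Then q_Z = (218 - 2·43)/4 = 33.

43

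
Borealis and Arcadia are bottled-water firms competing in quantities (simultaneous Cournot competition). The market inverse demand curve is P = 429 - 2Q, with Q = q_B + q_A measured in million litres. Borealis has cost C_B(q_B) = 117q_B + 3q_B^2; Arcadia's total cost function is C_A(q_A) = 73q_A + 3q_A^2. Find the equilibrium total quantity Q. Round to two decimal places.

Borealis's profit: π_B = (429 - 2Q)q_B - (117q_B + 3q_B²). Setting ∂π_B/∂q_B = 0: 312 - 10q_B - 2(q_A) = 0.
Arcadia's profit: π_A = (429 - 2Q)q_A - (73q_A + 3q_A²). Setting ∂π_A/∂q_A = 0: 356 - 10q_A - 2(q_B) = 0.
So q_B = (312 - 2q_A)/10 and q_A = (356 - 2q_B)/10.
Substituting one into the other gives q_B = 301/12 and q_A = 367/12.
Total output Q = 301/12 + 367/12 = 167/3.

55.67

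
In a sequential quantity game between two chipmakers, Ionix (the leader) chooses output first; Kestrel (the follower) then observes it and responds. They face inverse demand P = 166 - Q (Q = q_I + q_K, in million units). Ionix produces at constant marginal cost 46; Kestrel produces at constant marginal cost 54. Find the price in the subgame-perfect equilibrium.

78

The follower Kestrel best-responds to any q_I: π_K = (166 - Q)q_K - 54q_K.
∂π_K/∂q_K = 112 - q_I - 2q_K = 0 gives the reaction function q_K = (112 - q_I)/2.
Ionix substitutes q_K(q_I) into its own profit: π_I = q_I(166 - q_I - (112 - q_I)/2) - 46q_I = (110 - (1/2)q_I)q_I - 46q_I.
Leader FOC: 64 - q_I = 0, so q_I = 64.
Then q_K = (112 - 64)/2 = 24.
Total output Q = 88, so price P = 166 - 88 = 78.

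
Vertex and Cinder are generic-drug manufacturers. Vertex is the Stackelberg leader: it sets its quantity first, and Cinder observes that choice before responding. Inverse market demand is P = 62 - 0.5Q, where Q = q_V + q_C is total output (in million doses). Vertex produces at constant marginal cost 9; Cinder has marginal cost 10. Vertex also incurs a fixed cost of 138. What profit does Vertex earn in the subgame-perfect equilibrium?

591

The follower Cinder best-responds to any q_V: π_C = (62 - 0.5Q)q_C - 10q_C.
Follower FOC: 52 - (1/2)q_V - q_C = 0, so q_C(q_V) = (52 - (1/2)q_V).
Vertex substitutes q_C(q_V) into its own profit: π_V = q_V(62 - (1/2)q_V - (52 - (1/2)q_V)/2) - 9q_V = (36 - (1/4)q_V)q_V - 9q_V.
Maximising: ∂π_V/∂q_V = 27 - (1/2)q_V = 0, giving q_V = 54.
Then q_C = (52 - (1/2)·54) = 25.
Price P = 62 - (1/2)·79 = 45/2.
Vertex's profit: (45/2 - 9)·54 - 138 = 591.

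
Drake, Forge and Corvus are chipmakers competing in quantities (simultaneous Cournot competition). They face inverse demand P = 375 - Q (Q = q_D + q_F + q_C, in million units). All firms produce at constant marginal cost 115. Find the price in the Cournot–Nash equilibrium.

A representative firm's profit is π_i = q_i(375 - Q) - 115q_i.
Setting ∂π_i/∂q_i = 0 with rivals' quantities fixed: 260 - 2q_i - Σ_{j≠i} q_j = 0.
With identical firms every q_j equals q_i, so Σ_{j≠i} q_j = 2q_i and 260 = 4q_i, giving q_i = 65.
Total output Q = 195, so price P = 375 - 195 = 180.

180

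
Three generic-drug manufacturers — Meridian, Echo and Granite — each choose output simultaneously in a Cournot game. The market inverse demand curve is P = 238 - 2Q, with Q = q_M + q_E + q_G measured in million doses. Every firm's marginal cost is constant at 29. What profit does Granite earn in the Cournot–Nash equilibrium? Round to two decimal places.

A representative firm's profit is π_i = q_i(238 - 2Q) - 29q_i.
First-order condition (treating rivals' output as given): 209 - 4q_i - 2·Σ_{j≠i} q_j = 0.
By symmetry each firm produces the same amount; substituting Σ_{j≠i} q_j = 2q_i yields q_i = 209/8.
Price P = 238 - 2·(627/8) = 325/4.
Granite's profit: (325/4 - 29)·(209/8) = 1365.0313.

1365.03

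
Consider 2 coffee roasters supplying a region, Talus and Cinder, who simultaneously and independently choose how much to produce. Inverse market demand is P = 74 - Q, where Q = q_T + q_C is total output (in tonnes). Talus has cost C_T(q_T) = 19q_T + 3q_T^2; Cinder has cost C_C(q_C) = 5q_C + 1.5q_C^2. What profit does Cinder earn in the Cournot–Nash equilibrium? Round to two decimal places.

Talus's profit: π_T = (74 - Q)q_T - (19q_T + 3q_T²). Setting ∂π_T/∂q_T = 0: 55 - 8q_T - (q_C) = 0.
Cinder's profit: π_C = (74 - Q)q_C - (5q_C + (3/2)q_C²). Setting ∂π_C/∂q_C = 0: 69 - 5q_C - (q_T) = 0.
Rearranging gives the reaction functions q_T = (55 - q_C)/8 and q_C = (69 - q_T)/5.
Substituting one into the other gives q_T = 206/39 and q_C = 497/39.
Price P = 74 - 703/39 = 55.9744.
Cinder's profit: 55.9744·(497/39) - 5·(497/39) - (3/2)(497/39)² = 405.9977.

406.00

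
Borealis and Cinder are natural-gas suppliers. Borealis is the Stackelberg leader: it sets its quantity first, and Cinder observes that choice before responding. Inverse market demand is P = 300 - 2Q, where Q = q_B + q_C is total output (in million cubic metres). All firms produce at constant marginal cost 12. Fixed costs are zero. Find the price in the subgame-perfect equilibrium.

84

Solve by backward induction. Given q_B, the follower Cinder maximises π_C = (300 - 2q_B - 2q_C)q_C - 12q_C.
∂π_C/∂q_C = 288 - 2q_B - 4q_C = 0 gives the reaction function q_C = (288 - 2q_B)/4.
Borealis substitutes q_C(q_B) into its own profit: π_B = q_B(300 - 2q_B - (288 - 2q_B)/2) - 12q_B = (156 - q_B)q_B - 12q_B.
The leader's first-order condition 144 - 2q_B = 0 yields q_B = 72.
Then q_C = (288 - 2·72)/4 = 36.
Total output Q = 108, so price P = 300 - 2·108 = 84.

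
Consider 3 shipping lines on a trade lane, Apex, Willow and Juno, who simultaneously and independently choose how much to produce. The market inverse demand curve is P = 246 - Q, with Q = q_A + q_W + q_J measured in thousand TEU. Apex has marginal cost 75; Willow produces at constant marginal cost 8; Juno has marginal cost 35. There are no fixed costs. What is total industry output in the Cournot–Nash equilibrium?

155

Apex's profit: π_A = (246 - Q)q_A - (75q_A). Setting ∂π_A/∂q_A = 0: 171 - 2q_A - (q_W + q_J) = 0.
Willow's first-order condition: 238 - 2q_W - (q_A + q_J) = 0.
Juno's profit: π_J = (246 - Q)q_J - (35q_J). Setting ∂π_J/∂q_J = 0: 211 - 2q_J - (q_A + q_W) = 0.
Adding the 3 first-order conditions: 620 − 4Q = 0, so Q = 155.
Back-substituting: q_A = (171 − 155) = 16, q_W = (238 − 155) = 83, q_J = (211 − 155) = 56.
Total output Q = 16 + 83 + 56 = 155.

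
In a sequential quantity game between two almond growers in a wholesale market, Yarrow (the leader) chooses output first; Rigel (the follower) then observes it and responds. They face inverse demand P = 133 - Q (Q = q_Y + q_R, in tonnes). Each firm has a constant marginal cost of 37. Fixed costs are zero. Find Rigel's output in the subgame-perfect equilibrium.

The follower Rigel best-responds to any q_Y: π_R = (133 - Q)q_R - 37q_R.
∂π_R/∂q_R = 96 - q_Y - 2q_R = 0 gives the reaction function q_R = (96 - q_Y)/2.
Yarrow substitutes q_R(q_Y) into its own profit: π_Y = q_Y(133 - q_Y - (96 - q_Y)/2) - 37q_Y = (85 - (1/2)q_Y)q_Y - 37q_Y.
Maximising: ∂π_Y/∂q_Y = 48 - q_Y = 0, giving q_Y = 48.
Then q_R = (96 - 48)/2 = 24.

24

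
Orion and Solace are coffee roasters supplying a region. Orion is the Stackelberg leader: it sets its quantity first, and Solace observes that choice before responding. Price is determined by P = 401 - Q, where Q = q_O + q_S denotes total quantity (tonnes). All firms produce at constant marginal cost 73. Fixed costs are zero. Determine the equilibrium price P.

The follower Solace best-responds to any q_O: π_S = (401 - Q)q_S - 73q_S.
∂π_S/∂q_S = 328 - q_O - 2q_S = 0 gives the reaction function q_S = (328 - q_O)/2.
Orion substitutes q_S(q_O) into its own profit: π_O = q_O(401 - q_O - (328 - q_O)/2) - 73q_O = (237 - (1/2)q_O)q_O - 73q_O.
Maximising: ∂π_O/∂q_O = 164 - q_O = 0, giving q_O = 164.
Then q_S = (328 - 164)/2 = 82.
Total output Q = 246, so price P = 401 - 246 = 155.

155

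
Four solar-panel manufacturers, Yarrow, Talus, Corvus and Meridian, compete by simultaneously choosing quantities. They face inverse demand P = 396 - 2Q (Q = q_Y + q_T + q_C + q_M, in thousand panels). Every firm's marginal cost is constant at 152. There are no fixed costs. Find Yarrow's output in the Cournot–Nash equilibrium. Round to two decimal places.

A representative firm's profit is π_i = q_i(396 - 2Q) - 152q_i.
First-order condition (treating rivals' output as given): 244 - 4q_i - 2·Σ_{j≠i} q_j = 0.
By symmetry each firm produces the same amount; substituting Σ_{j≠i} q_j = 3q_i yields q_i = 244/10 = 122/5.

24.40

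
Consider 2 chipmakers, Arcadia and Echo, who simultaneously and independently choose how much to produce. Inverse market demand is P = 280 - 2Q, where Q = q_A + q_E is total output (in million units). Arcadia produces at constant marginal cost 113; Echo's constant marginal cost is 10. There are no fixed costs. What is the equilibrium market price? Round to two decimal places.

Arcadia's profit: π_A = (280 - 2Q)q_A - (113q_A). Setting ∂π_A/∂q_A = 0: 167 - 4q_A - 2(q_E) = 0.
Echo's first-order condition: 270 - 4q_E - 2(q_A) = 0.
Rearranging gives the reaction functions q_A = (167 - 2q_E)/4 and q_E = (270 - 2q_A)/4.
Substituting one into the other gives q_A = 32/3 and q_E = 373/6.
Total output Q = 437/6, so price P = 280 - 2·(437/6) = 403/3.

134.33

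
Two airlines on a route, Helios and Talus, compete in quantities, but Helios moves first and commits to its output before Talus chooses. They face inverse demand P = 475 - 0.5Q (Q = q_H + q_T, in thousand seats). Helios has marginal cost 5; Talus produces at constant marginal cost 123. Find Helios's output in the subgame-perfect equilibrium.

588

The follower Talus best-responds to any q_H: π_T = (475 - 0.5Q)q_T - 123q_T.
Follower FOC: 352 - (1/2)q_H - q_T = 0, so q_T(q_H) = (352 - (1/2)q_H).
Helios substitutes q_T(q_H) into its own profit: π_H = q_H(475 - (1/2)q_H - (352 - (1/2)q_H)/2) - 5q_H = (299 - (1/4)q_H)q_H - 5q_H.
The leader's first-order condition 294 - (1/2)q_H = 0 yields q_H = 588.
Then q_T = (352 - (1/2)·588) = 58.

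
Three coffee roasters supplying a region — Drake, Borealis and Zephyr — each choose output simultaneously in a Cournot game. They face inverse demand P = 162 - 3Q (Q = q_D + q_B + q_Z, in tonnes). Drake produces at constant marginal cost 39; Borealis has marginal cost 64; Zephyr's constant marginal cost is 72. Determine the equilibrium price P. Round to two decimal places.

Drake's profit: π_D = (162 - 3Q)q_D - (39q_D). Setting ∂π_D/∂q_D = 0: 123 - 6q_D - 3(q_B + q_Z) = 0.
Borealis's first-order condition: 98 - 6q_B - 3(q_D + q_Z) = 0.
Zephyr's first-order condition: 90 - 6q_Z - 3(q_D + q_B) = 0.
Adding the 3 conditions: 311 − 6Q − 6Q = 0, i.e. Q = 311/12.
Back-substituting: q_D = (123 − 311/4)/3 = 181/12, q_B = (98 − 311/4)/3 = 27/4, q_Z = (90 − 311/4)/3 = 49/12.
Total output Q = 311/12, so price P = 162 - 3·(311/12) = 337/4.

84.25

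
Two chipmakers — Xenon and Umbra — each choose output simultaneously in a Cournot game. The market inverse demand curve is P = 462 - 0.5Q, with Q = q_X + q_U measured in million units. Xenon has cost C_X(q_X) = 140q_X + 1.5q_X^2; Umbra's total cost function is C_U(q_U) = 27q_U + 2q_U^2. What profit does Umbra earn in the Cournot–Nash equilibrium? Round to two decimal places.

15979.75

Xenon's profit: π_X = (462 - 0.5Q)q_X - (140q_X + (3/2)q_X²). Setting ∂π_X/∂q_X = 0: 322 - 4q_X - (1/2)(q_U) = 0.
Umbra's profit: π_U = (462 - 0.5Q)q_U - (27q_U + 2q_U²). Setting ∂π_U/∂q_U = 0: 435 - 5q_U - (1/2)(q_X) = 0.
So q_X = (322 - (1/2)q_U)/4 and q_U = (435 - (1/2)q_X)/5.
Substituting one into the other gives q_X = 70.5063 and q_U = 79.9494.
Price P = 462 - (1/2)·150.4557 = 386.7722.
Umbra's profit: 386.7722·79.9494 - 27·79.9494 - 2·79.9494² = 15979.7532.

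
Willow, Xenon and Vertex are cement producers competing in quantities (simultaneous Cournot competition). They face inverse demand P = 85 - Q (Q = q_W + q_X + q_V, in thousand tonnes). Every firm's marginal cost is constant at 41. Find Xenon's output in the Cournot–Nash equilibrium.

Each firm earns π_i = (85 - Q)q_i - 41q_i.
First-order condition (treating rivals' output as given): 44 - 2q_i - Σ_{j≠i} q_j = 0.
By symmetry each firm produces the same amount; substituting Σ_{j≠i} q_j = 2q_i yields q_i = 44/4 = 11.

11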